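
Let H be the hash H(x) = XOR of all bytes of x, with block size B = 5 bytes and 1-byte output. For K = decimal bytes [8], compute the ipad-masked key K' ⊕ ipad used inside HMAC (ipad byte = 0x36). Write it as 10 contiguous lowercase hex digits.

3e36363636

Key decimal bytes [8] = 08 is 1 byte ≤ B = 5; zero-pad to 5 bytes: K' = 08 00 00 00 00.
XOR each byte with 0x36: 08⊕36=3e, 00⊕36=36, 00⊕36=36, 00⊕36=36, 00⊕36=36.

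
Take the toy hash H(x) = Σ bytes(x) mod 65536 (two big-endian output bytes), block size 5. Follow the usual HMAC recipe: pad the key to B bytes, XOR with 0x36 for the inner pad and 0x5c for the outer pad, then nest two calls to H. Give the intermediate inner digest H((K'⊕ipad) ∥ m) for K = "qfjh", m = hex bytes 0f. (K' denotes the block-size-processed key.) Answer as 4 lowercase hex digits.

0196

Key "qfjh" = 71 66 6a 68 is 4 bytes ≤ B = 5; zero-pad to 5 bytes: K' = 71 66 6a 68 00.
K' ⊕ ipad = 47 50 5c 5e 36.
Inner input = 47 50 5c 5e 36 ∥ 0f.
Inner hash: sum = 71+80+92+94+54+15 = 406 → 01 96.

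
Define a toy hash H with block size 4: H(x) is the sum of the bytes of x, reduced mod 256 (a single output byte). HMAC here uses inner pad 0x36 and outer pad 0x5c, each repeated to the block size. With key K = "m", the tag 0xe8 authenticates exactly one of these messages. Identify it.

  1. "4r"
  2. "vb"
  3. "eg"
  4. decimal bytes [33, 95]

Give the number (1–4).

Key "m" = 6d is 1 byte ≤ B = 4; zero-pad to 4 bytes: K' = 6d 00 00 00.
K' ⊕ ipad = 5b 36 36 36; K' ⊕ opad = 31 5c 5c 5c.
m1: inner = H(5b 36 36 36 34 72) = a3; tag = H(31 5c 5c 5c a3) = e8 ← matches
m2: inner = H(5b 36 36 36 76 62) = d5; tag = H(31 5c 5c 5c d5) = 1a
m3: inner = H(5b 36 36 36 65 67) = c9; tag = H(31 5c 5c 5c c9) = 0e
m4: inner = H(5b 36 36 36 21 5f) = 7d; tag = H(31 5c 5c 5c 7d) = c2

1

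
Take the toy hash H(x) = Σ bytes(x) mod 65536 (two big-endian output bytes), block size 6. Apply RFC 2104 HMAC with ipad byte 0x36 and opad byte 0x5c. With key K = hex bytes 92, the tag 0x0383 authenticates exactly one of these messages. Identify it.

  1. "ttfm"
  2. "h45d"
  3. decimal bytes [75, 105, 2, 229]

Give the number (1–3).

2

Key hex bytes 92 is 1 byte ≤ B = 6; zero-pad to 6 bytes: K' = 92 00 00 00 00 00.
K' ⊕ ipad = a4 36 36 36 36 36; K' ⊕ opad = ce 5c 5c 5c 5c 5c.
m1: inner = H(a4 36 36 36 36 36 74 74 66 6d) = 03 6d; tag = H(ce 5c 5c 5c 5c 5c 03 6d) = 030a
m2: inner = H(a4 36 36 36 36 36 68 34 35 64) = 02 e7; tag = H(ce 5c 5c 5c 5c 5c 02 e7) = 0383 ← matches
m3: inner = H(a4 36 36 36 36 36 4b 69 02 e5) = 03 4d; tag = H(ce 5c 5c 5c 5c 5c 03 4d) = 02ea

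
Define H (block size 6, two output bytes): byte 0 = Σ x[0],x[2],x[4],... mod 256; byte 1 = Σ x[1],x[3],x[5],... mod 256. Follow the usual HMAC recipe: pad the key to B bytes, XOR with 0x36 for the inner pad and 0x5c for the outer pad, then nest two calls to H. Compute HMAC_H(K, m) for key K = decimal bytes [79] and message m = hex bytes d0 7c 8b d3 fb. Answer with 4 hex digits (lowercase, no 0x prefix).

Key decimal bytes [79] = 4f is 1 byte ≤ B = 6; zero-pad to 6 bytes: K' = 4f 00 00 00 00 00.
K' ⊕ ipad = 79 36 36 36 36 36.  K' ⊕ opad = 13 5c 5c 5c 5c 5c.
Inner input = (K'⊕ipad) ∥ m = 79 36 36 36 36 36 ∥ d0 7c 8b d3 fb.
Inner hash: even-index sum = 827 mod 256 = 59; odd-index sum = 497 mod 256 = 241 → 3b f1.
Outer input = (K'⊕opad) ∥ inner = 13 5c 5c 5c 5c 5c ∥ 3b f1.
Outer hash (tag): even-index sum = 262 mod 256 = 6; odd-index sum = 517 mod 256 = 5 → 06 05.

0605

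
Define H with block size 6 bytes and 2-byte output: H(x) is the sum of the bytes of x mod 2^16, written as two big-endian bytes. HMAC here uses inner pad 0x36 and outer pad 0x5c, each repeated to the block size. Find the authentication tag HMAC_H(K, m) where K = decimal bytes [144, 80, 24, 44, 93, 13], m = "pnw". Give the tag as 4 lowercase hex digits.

0230

Key decimal bytes [144, 80, 24, 44, 93, 13] = 90 50 18 2c 5d 0d is exactly B = 6 bytes: K' = 90 50 18 2c 5d 0d.
K' ⊕ ipad = a6 66 2e 1a 6b 3b.  K' ⊕ opad = cc 0c 44 70 01 51.
Inner input = (K'⊕ipad) ∥ m = a6 66 2e 1a 6b 3b ∥ 70 6e 77.
Inner hash: sum = 166+102+46+26+107+59+112+110+119 = 847 → 03 4f.
Outer input = (K'⊕opad) ∥ inner = cc 0c 44 70 01 51 ∥ 03 4f.
Outer hash (tag): sum = 204+12+68+112+1+81+3+79 = 560 → 02 30.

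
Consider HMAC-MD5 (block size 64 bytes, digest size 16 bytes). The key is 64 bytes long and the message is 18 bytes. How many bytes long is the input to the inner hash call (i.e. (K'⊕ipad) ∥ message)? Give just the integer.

82

Key is 64 ≤ 64 bytes, zero-padded: |K'| = 64.
Inner input = (K'⊕ipad) ∥ m → 64 + 18 = 82 bytes.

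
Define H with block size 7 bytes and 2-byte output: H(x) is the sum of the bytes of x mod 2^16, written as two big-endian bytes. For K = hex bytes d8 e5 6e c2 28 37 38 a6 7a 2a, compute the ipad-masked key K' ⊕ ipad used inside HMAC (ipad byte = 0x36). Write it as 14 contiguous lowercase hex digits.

32f83636363636

Key hex bytes d8 e5 6e c2 28 37 38 a6 7a 2a is 10 bytes > B = 7, so hash it first: H(key) = 04 ce, then zero-pad to 7 bytes: K' = 04 ce 00 00 00 00 00.
XOR each byte with 0x36: 04⊕36=32, ce⊕36=f8, 00⊕36=36, 00⊕36=36, 00⊕36=36, 00⊕36=36, 00⊕36=36.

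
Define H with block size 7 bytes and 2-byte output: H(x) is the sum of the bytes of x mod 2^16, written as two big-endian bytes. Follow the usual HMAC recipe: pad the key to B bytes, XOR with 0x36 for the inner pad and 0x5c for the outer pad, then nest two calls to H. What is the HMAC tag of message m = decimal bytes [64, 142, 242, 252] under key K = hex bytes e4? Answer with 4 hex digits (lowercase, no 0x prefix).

Key hex bytes e4 is 1 byte ≤ B = 7; zero-pad to 7 bytes: K' = e4 00 00 00 00 00 00.
K' ⊕ ipad = d2 36 36 36 36 36 36.  K' ⊕ opad = b8 5c 5c 5c 5c 5c 5c.
Inner input = (K'⊕ipad) ∥ m = d2 36 36 36 36 36 36 ∥ 40 8e f2 fc.
Inner hash: sum = 210+54+54+54+54+54+54+64+142+242+252 = 1234 → 04 d2.
Outer input = (K'⊕opad) ∥ inner = b8 5c 5c 5c 5c 5c 5c ∥ 04 d2.
Outer hash (tag): sum = 184+92+92+92+92+92+92+4+210 = 950 → 03 b6.

03b6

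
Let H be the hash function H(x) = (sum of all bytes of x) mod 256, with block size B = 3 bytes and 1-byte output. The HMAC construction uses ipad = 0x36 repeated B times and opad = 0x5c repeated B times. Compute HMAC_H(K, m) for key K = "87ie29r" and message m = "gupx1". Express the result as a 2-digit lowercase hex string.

8b

Key "87ie29r" = 38 37 69 65 32 39 72 is 7 bytes > B = 3, so hash it first: H(key) = 1a, then zero-pad to 3 bytes: K' = 1a 00 00.
K' ⊕ ipad = 2c 36 36.  K' ⊕ opad = 46 5c 5c.
Inner input = (K'⊕ipad) ∥ m = 2c 36 36 ∥ 67 75 70 78 31.
Inner hash: sum = 44+54+54+103+117+112+120+49 = 653; mod 256 = 141 → 8d.
Outer input = (K'⊕opad) ∥ inner = 46 5c 5c ∥ 8d.
Outer hash (tag): sum = 70+92+92+141 = 395; mod 256 = 139 → 8b.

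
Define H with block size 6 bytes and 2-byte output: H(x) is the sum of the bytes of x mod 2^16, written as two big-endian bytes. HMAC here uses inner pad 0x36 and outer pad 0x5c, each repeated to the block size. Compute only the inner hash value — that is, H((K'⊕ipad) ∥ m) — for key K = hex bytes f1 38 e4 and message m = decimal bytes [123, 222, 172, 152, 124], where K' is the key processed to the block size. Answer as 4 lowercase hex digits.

0562

Key hex bytes f1 38 e4 is 3 bytes ≤ B = 6; zero-pad to 6 bytes: K' = f1 38 e4 00 00 00.
K' ⊕ ipad = c7 0e d2 36 36 36.
Inner input = c7 0e d2 36 36 36 ∥ 7b de ac 98 7c.
Inner hash: sum = 199+14+210+54+54+54+123+222+172+152+124 = 1378 → 05 62.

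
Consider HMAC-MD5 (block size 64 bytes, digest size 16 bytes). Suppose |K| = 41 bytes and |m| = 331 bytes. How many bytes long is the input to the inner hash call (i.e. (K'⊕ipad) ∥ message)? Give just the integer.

Key is 41 ≤ 64 bytes, zero-padded: |K'| = 64.
Inner input = (K'⊕ipad) ∥ m → 64 + 331 = 395 bytes.

395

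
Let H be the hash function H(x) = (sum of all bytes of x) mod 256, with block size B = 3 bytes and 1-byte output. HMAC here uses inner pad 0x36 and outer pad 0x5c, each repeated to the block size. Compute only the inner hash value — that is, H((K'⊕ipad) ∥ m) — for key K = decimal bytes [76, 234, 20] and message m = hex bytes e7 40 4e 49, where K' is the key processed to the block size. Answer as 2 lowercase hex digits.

Key decimal bytes [76, 234, 20] = 4c ea 14 is exactly B = 3 bytes: K' = 4c ea 14.
K' ⊕ ipad = 7a dc 22.
Inner input = 7a dc 22 ∥ e7 40 4e 49.
Inner hash: sum = 122+220+34+231+64+78+73 = 822; mod 256 = 54 → 36.

36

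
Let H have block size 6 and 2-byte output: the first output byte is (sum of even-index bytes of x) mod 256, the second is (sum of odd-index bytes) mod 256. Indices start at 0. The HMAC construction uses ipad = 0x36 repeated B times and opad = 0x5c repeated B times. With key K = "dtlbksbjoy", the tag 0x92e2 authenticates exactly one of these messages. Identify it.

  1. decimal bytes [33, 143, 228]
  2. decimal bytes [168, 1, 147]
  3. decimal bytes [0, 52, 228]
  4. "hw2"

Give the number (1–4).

3

Key "dtlbksbjoy" = 64 74 6c 62 6b 73 62 6a 6f 79 is 10 bytes > B = 6, so hash it first: H(key) = 0c 2c, then zero-pad to 6 bytes: K' = 0c 2c 00 00 00 00.
K' ⊕ ipad = 3a 1a 36 36 36 36; K' ⊕ opad = 50 70 5c 5c 5c 5c.
m1: inner = H(3a 1a 36 36 36 36 21 8f e4) = ab 15; tag = H(50 70 5c 5c 5c 5c ab 15) = b33d
m2: inner = H(3a 1a 36 36 36 36 a8 01 93) = e1 87; tag = H(50 70 5c 5c 5c 5c e1 87) = e9af
m3: inner = H(3a 1a 36 36 36 36 00 34 e4) = 8a ba; tag = H(50 70 5c 5c 5c 5c 8a ba) = 92e2 ← matches
m4: inner = H(3a 1a 36 36 36 36 68 77 32) = 40 fd; tag = H(50 70 5c 5c 5c 5c 40 fd) = 4825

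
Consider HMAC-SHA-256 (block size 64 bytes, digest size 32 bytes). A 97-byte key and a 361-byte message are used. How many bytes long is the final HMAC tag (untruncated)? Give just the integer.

The tag is one SHA-256 digest: 32 bytes.

32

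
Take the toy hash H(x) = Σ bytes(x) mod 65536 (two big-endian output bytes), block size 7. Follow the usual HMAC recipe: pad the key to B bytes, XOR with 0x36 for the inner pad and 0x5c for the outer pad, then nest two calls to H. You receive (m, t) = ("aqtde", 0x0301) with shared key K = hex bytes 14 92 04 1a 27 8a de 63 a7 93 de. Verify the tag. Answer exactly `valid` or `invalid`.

valid

Key hex bytes 14 92 04 1a 27 8a de 63 a7 93 de is 11 bytes > B = 7, so hash it first: H(key) = 04 ce, then zero-pad to 7 bytes: K' = 04 ce 00 00 00 00 00.
K' ⊕ ipad = 32 f8 36 36 36 36 36; K' ⊕ opad = 58 92 5c 5c 5c 5c 5c.
Inner hash: sum = 50+248+54+54+54+54+54+97+113+116+100+101 = 1095 → 04 47.
Outer hash (recomputed tag): sum = 88+146+92+92+92+92+92+4+71 = 769 → 03 01.
Recomputed tag = 0301; claimed = 0301 → match.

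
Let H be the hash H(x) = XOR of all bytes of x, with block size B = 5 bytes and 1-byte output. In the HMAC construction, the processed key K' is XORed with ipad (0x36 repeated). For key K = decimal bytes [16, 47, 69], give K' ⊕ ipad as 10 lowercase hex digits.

2619733636

Key decimal bytes [16, 47, 69] = 10 2f 45 is 3 bytes ≤ B = 5; zero-pad to 5 bytes: K' = 10 2f 45 00 00.
XOR each byte with 0x36: 10⊕36=26, 2f⊕36=19, 45⊕36=73, 00⊕36=36, 00⊕36=36.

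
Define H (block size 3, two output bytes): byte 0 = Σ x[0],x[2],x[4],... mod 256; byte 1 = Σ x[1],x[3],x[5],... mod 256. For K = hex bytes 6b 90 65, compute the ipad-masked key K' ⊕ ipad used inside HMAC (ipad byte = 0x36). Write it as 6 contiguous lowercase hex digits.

Key hex bytes 6b 90 65 is exactly B = 3 bytes: K' = 6b 90 65.
XOR each byte with 0x36: 6b⊕36=5d, 90⊕36=a6, 65⊕36=53.

5da653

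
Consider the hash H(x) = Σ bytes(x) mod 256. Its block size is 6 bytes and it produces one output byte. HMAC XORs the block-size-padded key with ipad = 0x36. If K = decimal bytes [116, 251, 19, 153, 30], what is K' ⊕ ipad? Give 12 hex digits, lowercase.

Key decimal bytes [116, 251, 19, 153, 30] = 74 fb 13 99 1e is 5 bytes ≤ B = 6; zero-pad to 6 bytes: K' = 74 fb 13 99 1e 00.
XOR each byte with 0x36: 74⊕36=42, fb⊕36=cd, 13⊕36=25, 99⊕36=af, 1e⊕36=28, 00⊕36=36.

42cd25af2836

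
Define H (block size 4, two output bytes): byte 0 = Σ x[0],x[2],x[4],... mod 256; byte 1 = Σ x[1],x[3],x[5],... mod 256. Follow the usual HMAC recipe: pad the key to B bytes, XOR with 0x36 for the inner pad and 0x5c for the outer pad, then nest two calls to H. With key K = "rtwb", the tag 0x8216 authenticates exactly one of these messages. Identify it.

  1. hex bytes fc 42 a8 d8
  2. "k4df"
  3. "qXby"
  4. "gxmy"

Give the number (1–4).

Key "rtwb" = 72 74 77 62 is exactly B = 4 bytes: K' = 72 74 77 62.
K' ⊕ ipad = 44 42 41 54; K' ⊕ opad = 2e 28 2b 3e.
m1: inner = H(44 42 41 54 fc 42 a8 d8) = 29 b0; tag = H(2e 28 2b 3e 29 b0) = 8216 ← matches
m2: inner = H(44 42 41 54 6b 34 64 66) = 54 30; tag = H(2e 28 2b 3e 54 30) = ad96
m3: inner = H(44 42 41 54 71 58 62 79) = 58 67; tag = H(2e 28 2b 3e 58 67) = b1cd
m4: inner = H(44 42 41 54 67 78 6d 79) = 59 87; tag = H(2e 28 2b 3e 59 87) = b2ed

1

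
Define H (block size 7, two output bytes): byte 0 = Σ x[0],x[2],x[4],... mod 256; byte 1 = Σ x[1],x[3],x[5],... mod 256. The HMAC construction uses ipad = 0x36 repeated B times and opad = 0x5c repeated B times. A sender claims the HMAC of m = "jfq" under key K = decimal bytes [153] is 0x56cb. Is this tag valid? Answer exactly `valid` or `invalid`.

valid

Key decimal bytes [153] = 99 is 1 byte ≤ B = 7; zero-pad to 7 bytes: K' = 99 00 00 00 00 00 00.
K' ⊕ ipad = af 36 36 36 36 36 36; K' ⊕ opad = c5 5c 5c 5c 5c 5c 5c.
Inner hash: even-index sum = 439 mod 256 = 183; odd-index sum = 381 mod 256 = 125 → b7 7d.
Outer hash (recomputed tag): even-index sum = 598 mod 256 = 86; odd-index sum = 459 mod 256 = 203 → 56 cb.
Recomputed tag = 56cb; claimed = 56cb → match.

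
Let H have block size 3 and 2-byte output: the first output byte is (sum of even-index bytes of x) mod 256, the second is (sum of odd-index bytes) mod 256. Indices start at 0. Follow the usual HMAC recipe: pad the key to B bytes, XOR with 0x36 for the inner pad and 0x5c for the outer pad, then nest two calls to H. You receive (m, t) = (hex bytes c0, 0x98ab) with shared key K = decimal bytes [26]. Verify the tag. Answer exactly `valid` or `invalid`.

invalid

Key decimal bytes [26] = 1a is 1 byte ≤ B = 3; zero-pad to 3 bytes: K' = 1a 00 00.
K' ⊕ ipad = 2c 36 36; K' ⊕ opad = 46 5c 5c.
Inner hash: even-index sum = 98 mod 256 = 98; odd-index sum = 246 mod 256 = 246 → 62 f6.
Outer hash (recomputed tag): even-index sum = 408 mod 256 = 152; odd-index sum = 190 mod 256 = 190 → 98 be.
Recomputed tag = 98be; claimed = 98ab → mismatch.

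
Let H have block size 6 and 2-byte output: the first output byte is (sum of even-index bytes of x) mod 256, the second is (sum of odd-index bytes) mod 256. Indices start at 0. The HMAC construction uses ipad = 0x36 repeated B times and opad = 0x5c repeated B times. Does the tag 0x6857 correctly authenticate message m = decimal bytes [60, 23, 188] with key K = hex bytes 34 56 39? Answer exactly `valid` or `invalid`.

Key hex bytes 34 56 39 is 3 bytes ≤ B = 6; zero-pad to 6 bytes: K' = 34 56 39 00 00 00.
K' ⊕ ipad = 02 60 0f 36 36 36; K' ⊕ opad = 68 0a 65 5c 5c 5c.
Inner hash: even-index sum = 319 mod 256 = 63; odd-index sum = 227 mod 256 = 227 → 3f e3.
Outer hash (recomputed tag): even-index sum = 360 mod 256 = 104; odd-index sum = 421 mod 256 = 165 → 68 a5.
Recomputed tag = 68a5; claimed = 6857 → mismatch.

invalid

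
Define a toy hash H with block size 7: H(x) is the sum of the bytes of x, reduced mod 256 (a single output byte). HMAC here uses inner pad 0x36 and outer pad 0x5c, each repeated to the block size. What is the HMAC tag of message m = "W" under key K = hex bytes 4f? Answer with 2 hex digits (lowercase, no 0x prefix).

4f

Key hex bytes 4f is 1 byte ≤ B = 7; zero-pad to 7 bytes: K' = 4f 00 00 00 00 00 00.
K' ⊕ ipad = 79 36 36 36 36 36 36.  K' ⊕ opad = 13 5c 5c 5c 5c 5c 5c.
Inner input = (K'⊕ipad) ∥ m = 79 36 36 36 36 36 36 ∥ 57.
Inner hash: sum = 121+54+54+54+54+54+54+87 = 532; mod 256 = 20 → 14.
Outer input = (K'⊕opad) ∥ inner = 13 5c 5c 5c 5c 5c 5c ∥ 14.
Outer hash (tag): sum = 19+92+92+92+92+92+92+20 = 591; mod 256 = 79 → 4f.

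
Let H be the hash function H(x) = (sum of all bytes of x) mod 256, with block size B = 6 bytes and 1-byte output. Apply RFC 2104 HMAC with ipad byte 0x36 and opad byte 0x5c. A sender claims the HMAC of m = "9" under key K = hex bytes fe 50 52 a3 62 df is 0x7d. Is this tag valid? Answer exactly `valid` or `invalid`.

Key hex bytes fe 50 52 a3 62 df is exactly B = 6 bytes: K' = fe 50 52 a3 62 df.
K' ⊕ ipad = c8 66 64 95 54 e9; K' ⊕ opad = a2 0c 0e ff 3e 83.
Inner hash: sum = 200+102+100+149+84+233+57 = 925; mod 256 = 157 → 9d.
Outer hash (recomputed tag): sum = 162+12+14+255+62+131+157 = 793; mod 256 = 25 → 19.
Recomputed tag = 19; claimed = 7d → mismatch.

invalid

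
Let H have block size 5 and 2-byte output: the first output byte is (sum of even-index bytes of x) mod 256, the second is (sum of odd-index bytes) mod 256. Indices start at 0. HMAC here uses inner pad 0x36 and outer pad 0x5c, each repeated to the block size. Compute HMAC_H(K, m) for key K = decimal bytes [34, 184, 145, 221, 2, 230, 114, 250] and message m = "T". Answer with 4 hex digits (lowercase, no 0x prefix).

Key decimal bytes [34, 184, 145, 221, 2, 230, 114, 250] = 22 b8 91 dd 02 e6 72 fa is 8 bytes > B = 5, so hash it first: H(key) = 27 75, then zero-pad to 5 bytes: K' = 27 75 00 00 00.
K' ⊕ ipad = 11 43 36 36 36.  K' ⊕ opad = 7b 29 5c 5c 5c.
Inner input = (K'⊕ipad) ∥ m = 11 43 36 36 36 ∥ 54.
Inner hash: even-index sum = 125 mod 256 = 125; odd-index sum = 205 mod 256 = 205 → 7d cd.
Outer input = (K'⊕opad) ∥ inner = 7b 29 5c 5c 5c ∥ 7d cd.
Outer hash (tag): even-index sum = 512 mod 256 = 0; odd-index sum = 258 mod 256 = 2 → 00 02.

0002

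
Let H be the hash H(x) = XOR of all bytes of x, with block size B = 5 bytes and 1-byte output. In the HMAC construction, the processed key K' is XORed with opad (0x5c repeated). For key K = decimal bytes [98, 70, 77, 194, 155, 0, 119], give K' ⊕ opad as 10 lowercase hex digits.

1b5c5c5c5c

Key decimal bytes [98, 70, 77, 194, 155, 0, 119] = 62 46 4d c2 9b 00 77 is 7 bytes > B = 5, so hash it first: H(key) = 47, then zero-pad to 5 bytes: K' = 47 00 00 00 00.
XOR each byte with 0x5c: 47⊕5c=1b, 00⊕5c=5c, 00⊕5c=5c, 00⊕5c=5c, 00⊕5c=5c.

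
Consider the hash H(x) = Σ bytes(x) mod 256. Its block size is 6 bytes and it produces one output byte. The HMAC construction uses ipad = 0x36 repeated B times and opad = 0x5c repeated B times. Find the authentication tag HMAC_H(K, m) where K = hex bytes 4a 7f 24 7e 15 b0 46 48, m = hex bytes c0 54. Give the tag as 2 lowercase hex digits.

Key hex bytes 4a 7f 24 7e 15 b0 46 48 is 8 bytes > B = 6, so hash it first: H(key) = be, then zero-pad to 6 bytes: K' = be 00 00 00 00 00.
K' ⊕ ipad = 88 36 36 36 36 36.  K' ⊕ opad = e2 5c 5c 5c 5c 5c.
Inner input = (K'⊕ipad) ∥ m = 88 36 36 36 36 36 ∥ c0 54.
Inner hash: sum = 136+54+54+54+54+54+192+84 = 682; mod 256 = 170 → aa.
Outer input = (K'⊕opad) ∥ inner = e2 5c 5c 5c 5c 5c ∥ aa.
Outer hash (tag): sum = 226+92+92+92+92+92+170 = 856; mod 256 = 88 → 58.

58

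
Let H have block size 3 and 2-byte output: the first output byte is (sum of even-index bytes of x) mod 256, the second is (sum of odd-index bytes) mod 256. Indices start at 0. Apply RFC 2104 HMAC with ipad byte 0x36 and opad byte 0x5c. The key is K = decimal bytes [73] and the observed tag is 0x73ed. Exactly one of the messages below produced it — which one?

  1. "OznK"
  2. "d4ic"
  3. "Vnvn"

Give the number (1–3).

3

Key decimal bytes [73] = 49 is 1 byte ≤ B = 3; zero-pad to 3 bytes: K' = 49 00 00.
K' ⊕ ipad = 7f 36 36; K' ⊕ opad = 15 5c 5c.
m1: inner = H(7f 36 36 4f 7a 6e 4b) = 7a f3; tag = H(15 5c 5c 7a f3) = 64d6
m2: inner = H(7f 36 36 64 34 69 63) = 4c 03; tag = H(15 5c 5c 4c 03) = 74a8
m3: inner = H(7f 36 36 56 6e 76 6e) = 91 02; tag = H(15 5c 5c 91 02) = 73ed ← matches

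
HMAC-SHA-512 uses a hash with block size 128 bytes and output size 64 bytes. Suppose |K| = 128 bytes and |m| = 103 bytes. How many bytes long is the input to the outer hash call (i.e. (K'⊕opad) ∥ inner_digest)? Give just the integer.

Key is 128 ≤ 128 bytes, zero-padded: |K'| = 128.
Outer input = (K'⊕opad) ∥ H(inner) → 128 + 64 = 192 bytes.

192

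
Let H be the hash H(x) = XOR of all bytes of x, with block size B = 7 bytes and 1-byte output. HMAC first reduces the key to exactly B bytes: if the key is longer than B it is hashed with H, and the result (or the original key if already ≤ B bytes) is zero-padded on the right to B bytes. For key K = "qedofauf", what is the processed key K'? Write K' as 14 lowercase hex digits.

|K| = 8 > B = 7, so first hash the key.
H(K): XOR 71⊕65⊕64⊕6f⊕66⊕61⊕75⊕66 = 0b.
Zero-pad H(K) = 0b to 7 bytes: K' = 0b 00 00 00 00 00 00.

0b000000000000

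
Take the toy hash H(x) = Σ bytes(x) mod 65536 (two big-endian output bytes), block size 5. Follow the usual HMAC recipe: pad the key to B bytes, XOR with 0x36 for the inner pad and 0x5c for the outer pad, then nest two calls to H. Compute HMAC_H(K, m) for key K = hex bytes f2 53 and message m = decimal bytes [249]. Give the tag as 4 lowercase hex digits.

0297

Key hex bytes f2 53 is 2 bytes ≤ B = 5; zero-pad to 5 bytes: K' = f2 53 00 00 00.
K' ⊕ ipad = c4 65 36 36 36.  K' ⊕ opad = ae 0f 5c 5c 5c.
Inner input = (K'⊕ipad) ∥ m = c4 65 36 36 36 ∥ f9.
Inner hash: sum = 196+101+54+54+54+249 = 708 → 02 c4.
Outer input = (K'⊕opad) ∥ inner = ae 0f 5c 5c 5c ∥ 02 c4.
Outer hash (tag): sum = 174+15+92+92+92+2+196 = 663 → 02 97.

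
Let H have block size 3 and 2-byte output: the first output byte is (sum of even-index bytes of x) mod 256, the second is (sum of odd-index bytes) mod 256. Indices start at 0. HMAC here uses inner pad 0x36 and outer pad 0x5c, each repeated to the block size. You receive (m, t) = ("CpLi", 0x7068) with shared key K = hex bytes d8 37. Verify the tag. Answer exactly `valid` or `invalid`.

valid

Key hex bytes d8 37 is 2 bytes ≤ B = 3; zero-pad to 3 bytes: K' = d8 37 00.
K' ⊕ ipad = ee 01 36; K' ⊕ opad = 84 6b 5c.
Inner hash: even-index sum = 509 mod 256 = 253; odd-index sum = 144 mod 256 = 144 → fd 90.
Outer hash (recomputed tag): even-index sum = 368 mod 256 = 112; odd-index sum = 360 mod 256 = 104 → 70 68.
Recomputed tag = 7068; claimed = 7068 → match.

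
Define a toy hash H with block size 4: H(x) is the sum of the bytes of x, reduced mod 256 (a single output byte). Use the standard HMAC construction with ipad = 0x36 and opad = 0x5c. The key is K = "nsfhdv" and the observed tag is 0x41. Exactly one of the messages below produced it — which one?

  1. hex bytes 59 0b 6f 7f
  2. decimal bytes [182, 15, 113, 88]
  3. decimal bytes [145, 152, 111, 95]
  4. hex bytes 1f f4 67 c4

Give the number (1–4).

3

Key "nsfhdv" = 6e 73 66 68 64 76 is 6 bytes > B = 4, so hash it first: H(key) = 89, then zero-pad to 4 bytes: K' = 89 00 00 00.
K' ⊕ ipad = bf 36 36 36; K' ⊕ opad = d5 5c 5c 5c.
m1: inner = H(bf 36 36 36 59 0b 6f 7f) = b3; tag = H(d5 5c 5c 5c b3) = 9c
m2: inner = H(bf 36 36 36 b6 0f 71 58) = ef; tag = H(d5 5c 5c 5c ef) = d8
m3: inner = H(bf 36 36 36 91 98 6f 5f) = 58; tag = H(d5 5c 5c 5c 58) = 41 ← matches
m4: inner = H(bf 36 36 36 1f f4 67 c4) = 9f; tag = H(d5 5c 5c 5c 9f) = 88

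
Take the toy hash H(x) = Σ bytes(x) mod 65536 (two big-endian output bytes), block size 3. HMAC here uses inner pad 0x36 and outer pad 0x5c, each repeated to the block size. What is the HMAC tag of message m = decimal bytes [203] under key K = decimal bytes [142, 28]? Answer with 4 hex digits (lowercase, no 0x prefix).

0252

Key decimal bytes [142, 28] = 8e 1c is 2 bytes ≤ B = 3; zero-pad to 3 bytes: K' = 8e 1c 00.
K' ⊕ ipad = b8 2a 36.  K' ⊕ opad = d2 40 5c.
Inner input = (K'⊕ipad) ∥ m = b8 2a 36 ∥ cb.
Inner hash: sum = 184+42+54+203 = 483 → 01 e3.
Outer input = (K'⊕opad) ∥ inner = d2 40 5c ∥ 01 e3.
Outer hash (tag): sum = 210+64+92+1+227 = 594 → 02 52.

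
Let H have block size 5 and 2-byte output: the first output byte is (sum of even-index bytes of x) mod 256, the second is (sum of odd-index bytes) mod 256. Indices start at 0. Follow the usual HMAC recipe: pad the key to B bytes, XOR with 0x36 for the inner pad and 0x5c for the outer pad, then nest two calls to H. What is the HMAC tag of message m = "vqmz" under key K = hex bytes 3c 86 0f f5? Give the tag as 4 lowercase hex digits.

Key hex bytes 3c 86 0f f5 is 4 bytes ≤ B = 5; zero-pad to 5 bytes: K' = 3c 86 0f f5 00.
K' ⊕ ipad = 0a b0 39 c3 36.  K' ⊕ opad = 60 da 53 a9 5c.
Inner input = (K'⊕ipad) ∥ m = 0a b0 39 c3 36 ∥ 76 71 6d 7a.
Inner hash: even-index sum = 356 mod 256 = 100; odd-index sum = 598 mod 256 = 86 → 64 56.
Outer input = (K'⊕opad) ∥ inner = 60 da 53 a9 5c ∥ 64 56.
Outer hash (tag): even-index sum = 357 mod 256 = 101; odd-index sum = 487 mod 256 = 231 → 65 e7.

65e7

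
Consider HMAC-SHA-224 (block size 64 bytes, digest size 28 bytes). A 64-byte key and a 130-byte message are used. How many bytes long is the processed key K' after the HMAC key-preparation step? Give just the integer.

Key is 64 ≤ 64 bytes, zero-padded: |K'| = 64.

64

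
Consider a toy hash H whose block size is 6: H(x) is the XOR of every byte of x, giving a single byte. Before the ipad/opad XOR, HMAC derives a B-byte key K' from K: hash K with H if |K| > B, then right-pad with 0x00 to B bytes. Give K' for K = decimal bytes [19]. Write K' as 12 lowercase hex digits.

Key decimal bytes [19] = 13 is 1 byte ≤ B = 6; zero-pad to 6 bytes: K' = 13 00 00 00 00 00.

130000000000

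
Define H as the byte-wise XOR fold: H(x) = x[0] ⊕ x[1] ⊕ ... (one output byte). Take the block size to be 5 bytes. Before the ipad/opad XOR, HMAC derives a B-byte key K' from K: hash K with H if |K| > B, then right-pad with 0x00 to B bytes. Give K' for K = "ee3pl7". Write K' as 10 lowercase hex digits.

|K| = 6 > B = 5, so first hash the key.
H(K): XOR 65⊕65⊕33⊕70⊕6c⊕37 = 18.
Zero-pad H(K) = 18 to 5 bytes: K' = 18 00 00 00 00.

1800000000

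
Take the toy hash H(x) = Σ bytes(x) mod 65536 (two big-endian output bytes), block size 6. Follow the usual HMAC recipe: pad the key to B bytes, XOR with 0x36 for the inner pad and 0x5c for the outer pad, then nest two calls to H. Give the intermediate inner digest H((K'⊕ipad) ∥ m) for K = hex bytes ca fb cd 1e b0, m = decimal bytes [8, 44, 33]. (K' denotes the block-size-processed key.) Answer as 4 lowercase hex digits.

03fd

Key hex bytes ca fb cd 1e b0 is 5 bytes ≤ B = 6; zero-pad to 6 bytes: K' = ca fb cd 1e b0 00.
K' ⊕ ipad = fc cd fb 28 86 36.
Inner input = fc cd fb 28 86 36 ∥ 08 2c 21.
Inner hash: sum = 252+205+251+40+134+54+8+44+33 = 1021 → 03 fd.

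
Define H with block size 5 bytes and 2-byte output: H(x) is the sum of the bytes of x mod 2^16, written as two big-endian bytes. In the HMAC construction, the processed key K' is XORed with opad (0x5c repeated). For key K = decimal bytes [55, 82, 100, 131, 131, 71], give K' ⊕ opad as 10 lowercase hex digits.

5e665c5c5c

Key decimal bytes [55, 82, 100, 131, 131, 71] = 37 52 64 83 83 47 is 6 bytes > B = 5, so hash it first: H(key) = 02 3a, then zero-pad to 5 bytes: K' = 02 3a 00 00 00.
XOR each byte with 0x5c: 02⊕5c=5e, 3a⊕5c=66, 00⊕5c=5c, 00⊕5c=5c, 00⊕5c=5c.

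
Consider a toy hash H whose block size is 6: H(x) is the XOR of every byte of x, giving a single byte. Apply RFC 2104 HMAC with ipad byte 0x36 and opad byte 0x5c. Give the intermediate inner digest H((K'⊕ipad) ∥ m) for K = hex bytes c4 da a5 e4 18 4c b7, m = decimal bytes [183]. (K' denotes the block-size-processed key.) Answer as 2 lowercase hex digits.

Key hex bytes c4 da a5 e4 18 4c b7 is 7 bytes > B = 6, so hash it first: H(key) = bc, then zero-pad to 6 bytes: K' = bc 00 00 00 00 00.
K' ⊕ ipad = 8a 36 36 36 36 36.
Inner input = 8a 36 36 36 36 36 ∥ b7.
Inner hash: XOR 8a⊕36⊕36⊕36⊕36⊕36⊕b7 = 0b.

0b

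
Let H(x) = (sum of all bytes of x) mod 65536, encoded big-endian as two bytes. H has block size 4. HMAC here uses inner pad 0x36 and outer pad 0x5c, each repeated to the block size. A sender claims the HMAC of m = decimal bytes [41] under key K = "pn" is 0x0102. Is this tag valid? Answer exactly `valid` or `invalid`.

invalid

Key "pn" = 70 6e is 2 bytes ≤ B = 4; zero-pad to 4 bytes: K' = 70 6e 00 00.
K' ⊕ ipad = 46 58 36 36; K' ⊕ opad = 2c 32 5c 5c.
Inner hash: sum = 70+88+54+54+41 = 307 → 01 33.
Outer hash (recomputed tag): sum = 44+50+92+92+1+51 = 330 → 01 4a.
Recomputed tag = 014a; claimed = 0102 → mismatch.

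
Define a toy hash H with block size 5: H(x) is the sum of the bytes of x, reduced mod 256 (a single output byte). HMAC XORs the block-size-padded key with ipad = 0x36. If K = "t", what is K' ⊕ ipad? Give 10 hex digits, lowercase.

Key "t" = 74 is 1 byte ≤ B = 5; zero-pad to 5 bytes: K' = 74 00 00 00 00.
XOR each byte with 0x36: 74⊕36=42, 00⊕36=36, 00⊕36=36, 00⊕36=36, 00⊕36=36.

4236363636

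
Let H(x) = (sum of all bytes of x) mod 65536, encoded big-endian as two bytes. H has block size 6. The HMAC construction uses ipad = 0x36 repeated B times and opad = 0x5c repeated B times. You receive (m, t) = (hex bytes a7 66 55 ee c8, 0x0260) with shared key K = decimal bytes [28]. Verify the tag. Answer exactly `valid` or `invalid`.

valid

Key decimal bytes [28] = 1c is 1 byte ≤ B = 6; zero-pad to 6 bytes: K' = 1c 00 00 00 00 00.
K' ⊕ ipad = 2a 36 36 36 36 36; K' ⊕ opad = 40 5c 5c 5c 5c 5c.
Inner hash: sum = 42+54+54+54+54+54+167+102+85+238+200 = 1104 → 04 50.
Outer hash (recomputed tag): sum = 64+92+92+92+92+92+4+80 = 608 → 02 60.
Recomputed tag = 0260; claimed = 0260 → match.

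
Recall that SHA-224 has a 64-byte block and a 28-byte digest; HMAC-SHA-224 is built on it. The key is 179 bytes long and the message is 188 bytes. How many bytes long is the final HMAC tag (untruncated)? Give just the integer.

28

The tag is one SHA-224 digest: 28 bytes.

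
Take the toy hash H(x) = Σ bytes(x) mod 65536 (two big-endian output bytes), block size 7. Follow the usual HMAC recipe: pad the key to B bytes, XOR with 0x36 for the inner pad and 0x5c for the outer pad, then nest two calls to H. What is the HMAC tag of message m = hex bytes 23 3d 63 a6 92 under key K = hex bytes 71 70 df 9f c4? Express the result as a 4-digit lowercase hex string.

Key hex bytes 71 70 df 9f c4 is 5 bytes ≤ B = 7; zero-pad to 7 bytes: K' = 71 70 df 9f c4 00 00.
K' ⊕ ipad = 47 46 e9 a9 f2 36 36.  K' ⊕ opad = 2d 2c 83 c3 98 5c 5c.
Inner input = (K'⊕ipad) ∥ m = 47 46 e9 a9 f2 36 36 ∥ 23 3d 63 a6 92.
Inner hash: sum = 71+70+233+169+242+54+54+35+61+99+166+146 = 1400 → 05 78.
Outer input = (K'⊕opad) ∥ inner = 2d 2c 83 c3 98 5c 5c ∥ 05 78.
Outer hash (tag): sum = 45+44+131+195+152+92+92+5+120 = 876 → 03 6c.

036c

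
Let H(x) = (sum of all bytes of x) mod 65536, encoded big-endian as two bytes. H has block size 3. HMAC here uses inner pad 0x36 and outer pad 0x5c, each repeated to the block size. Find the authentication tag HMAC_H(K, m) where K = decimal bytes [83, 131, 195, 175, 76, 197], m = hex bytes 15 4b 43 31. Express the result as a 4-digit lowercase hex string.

016f

Key decimal bytes [83, 131, 195, 175, 76, 197] = 53 83 c3 af 4c c5 is 6 bytes > B = 3, so hash it first: H(key) = 03 59, then zero-pad to 3 bytes: K' = 03 59 00.
K' ⊕ ipad = 35 6f 36.  K' ⊕ opad = 5f 05 5c.
Inner input = (K'⊕ipad) ∥ m = 35 6f 36 ∥ 15 4b 43 31.
Inner hash: sum = 53+111+54+21+75+67+49 = 430 → 01 ae.
Outer input = (K'⊕opad) ∥ inner = 5f 05 5c ∥ 01 ae.
Outer hash (tag): sum = 95+5+92+1+174 = 367 → 01 6f.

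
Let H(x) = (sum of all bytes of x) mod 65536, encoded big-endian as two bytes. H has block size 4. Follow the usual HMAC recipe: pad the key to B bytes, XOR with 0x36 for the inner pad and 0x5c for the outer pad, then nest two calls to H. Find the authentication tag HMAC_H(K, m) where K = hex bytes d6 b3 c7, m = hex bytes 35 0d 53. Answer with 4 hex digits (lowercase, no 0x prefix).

Key hex bytes d6 b3 c7 is 3 bytes ≤ B = 4; zero-pad to 4 bytes: K' = d6 b3 c7 00.
K' ⊕ ipad = e0 85 f1 36.  K' ⊕ opad = 8a ef 9b 5c.
Inner input = (K'⊕ipad) ∥ m = e0 85 f1 36 ∥ 35 0d 53.
Inner hash: sum = 224+133+241+54+53+13+83 = 801 → 03 21.
Outer input = (K'⊕opad) ∥ inner = 8a ef 9b 5c ∥ 03 21.
Outer hash (tag): sum = 138+239+155+92+3+33 = 660 → 02 94.

0294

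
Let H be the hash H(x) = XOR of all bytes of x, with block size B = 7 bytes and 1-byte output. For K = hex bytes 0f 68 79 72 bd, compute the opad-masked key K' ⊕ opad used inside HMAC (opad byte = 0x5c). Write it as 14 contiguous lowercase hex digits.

Key hex bytes 0f 68 79 72 bd is 5 bytes ≤ B = 7; zero-pad to 7 bytes: K' = 0f 68 79 72 bd 00 00.
XOR each byte with 0x5c: 0f⊕5c=53, 68⊕5c=34, 79⊕5c=25, 72⊕5c=2e, bd⊕5c=e1, 00⊕5c=5c, 00⊕5c=5c.

5334252ee15c5c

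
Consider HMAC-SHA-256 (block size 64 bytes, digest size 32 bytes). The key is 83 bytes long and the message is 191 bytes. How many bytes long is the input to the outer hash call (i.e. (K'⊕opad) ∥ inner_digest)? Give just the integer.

Key is 83 > 64 bytes, so it is hashed to 32 bytes then zero-padded to 64: |K'| = 64.
Outer input = (K'⊕opad) ∥ H(inner) → 64 + 32 = 96 bytes.

96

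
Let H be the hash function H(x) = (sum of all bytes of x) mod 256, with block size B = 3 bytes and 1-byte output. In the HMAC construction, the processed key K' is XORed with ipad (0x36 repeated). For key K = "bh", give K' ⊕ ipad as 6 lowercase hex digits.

Key "bh" = 62 68 is 2 bytes ≤ B = 3; zero-pad to 3 bytes: K' = 62 68 00.
XOR each byte with 0x36: 62⊕36=54, 68⊕36=5e, 00⊕36=36.

545e36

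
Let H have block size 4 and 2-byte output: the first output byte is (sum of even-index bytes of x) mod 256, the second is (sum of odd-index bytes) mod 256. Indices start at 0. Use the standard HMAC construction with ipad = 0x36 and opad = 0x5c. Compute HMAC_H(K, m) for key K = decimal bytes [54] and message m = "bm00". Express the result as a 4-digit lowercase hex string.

Key decimal bytes [54] = 36 is 1 byte ≤ B = 4; zero-pad to 4 bytes: K' = 36 00 00 00.
K' ⊕ ipad = 00 36 36 36.  K' ⊕ opad = 6a 5c 5c 5c.
Inner input = (K'⊕ipad) ∥ m = 00 36 36 36 ∥ 62 6d 30 30.
Inner hash: even-index sum = 200 mod 256 = 200; odd-index sum = 265 mod 256 = 9 → c8 09.
Outer input = (K'⊕opad) ∥ inner = 6a 5c 5c 5c ∥ c8 09.
Outer hash (tag): even-index sum = 398 mod 256 = 142; odd-index sum = 193 mod 256 = 193 → 8e c1.

8ec1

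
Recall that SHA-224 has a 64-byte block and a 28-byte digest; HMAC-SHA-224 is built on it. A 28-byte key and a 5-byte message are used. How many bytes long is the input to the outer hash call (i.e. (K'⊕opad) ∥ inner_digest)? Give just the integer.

92

Key is 28 ≤ 64 bytes, zero-padded: |K'| = 64.
Outer input = (K'⊕opad) ∥ H(inner) → 64 + 28 = 92 bytes.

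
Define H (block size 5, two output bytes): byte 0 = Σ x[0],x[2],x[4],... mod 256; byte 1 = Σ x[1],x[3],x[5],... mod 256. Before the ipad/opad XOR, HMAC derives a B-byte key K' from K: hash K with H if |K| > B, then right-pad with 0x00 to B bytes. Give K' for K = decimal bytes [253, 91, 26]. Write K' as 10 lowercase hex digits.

fd5b1a0000

Key decimal bytes [253, 91, 26] = fd 5b 1a is 3 bytes ≤ B = 5; zero-pad to 5 bytes: K' = fd 5b 1a 00 00.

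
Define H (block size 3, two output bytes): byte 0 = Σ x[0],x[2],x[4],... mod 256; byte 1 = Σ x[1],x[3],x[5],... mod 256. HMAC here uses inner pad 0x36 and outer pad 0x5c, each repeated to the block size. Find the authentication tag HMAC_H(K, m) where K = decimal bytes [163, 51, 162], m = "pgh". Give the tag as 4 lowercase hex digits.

daff

Key decimal bytes [163, 51, 162] = a3 33 a2 is exactly B = 3 bytes: K' = a3 33 a2.
K' ⊕ ipad = 95 05 94.  K' ⊕ opad = ff 6f fe.
Inner input = (K'⊕ipad) ∥ m = 95 05 94 ∥ 70 67 68.
Inner hash: even-index sum = 400 mod 256 = 144; odd-index sum = 221 mod 256 = 221 → 90 dd.
Outer input = (K'⊕opad) ∥ inner = ff 6f fe ∥ 90 dd.
Outer hash (tag): even-index sum = 730 mod 256 = 218; odd-index sum = 255 mod 256 = 255 → da ff.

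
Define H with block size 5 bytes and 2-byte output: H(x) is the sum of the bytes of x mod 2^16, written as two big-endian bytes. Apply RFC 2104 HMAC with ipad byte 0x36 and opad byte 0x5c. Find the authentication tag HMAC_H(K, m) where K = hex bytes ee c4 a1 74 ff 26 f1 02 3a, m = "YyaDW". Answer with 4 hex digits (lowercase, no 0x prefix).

0286

Key hex bytes ee c4 a1 74 ff 26 f1 02 3a is 9 bytes > B = 5, so hash it first: H(key) = 05 19, then zero-pad to 5 bytes: K' = 05 19 00 00 00.
K' ⊕ ipad = 33 2f 36 36 36.  K' ⊕ opad = 59 45 5c 5c 5c.
Inner input = (K'⊕ipad) ∥ m = 33 2f 36 36 36 ∥ 59 79 61 44 57.
Inner hash: sum = 51+47+54+54+54+89+121+97+68+87 = 722 → 02 d2.
Outer input = (K'⊕opad) ∥ inner = 59 45 5c 5c 5c ∥ 02 d2.
Outer hash (tag): sum = 89+69+92+92+92+2+210 = 646 → 02 86.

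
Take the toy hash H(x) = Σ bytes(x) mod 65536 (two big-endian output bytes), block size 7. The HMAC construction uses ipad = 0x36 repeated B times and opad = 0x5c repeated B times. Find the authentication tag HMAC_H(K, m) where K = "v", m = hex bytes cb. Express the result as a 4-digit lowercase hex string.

02a3

Key "v" = 76 is 1 byte ≤ B = 7; zero-pad to 7 bytes: K' = 76 00 00 00 00 00 00.
K' ⊕ ipad = 40 36 36 36 36 36 36.  K' ⊕ opad = 2a 5c 5c 5c 5c 5c 5c.
Inner input = (K'⊕ipad) ∥ m = 40 36 36 36 36 36 36 ∥ cb.
Inner hash: sum = 64+54+54+54+54+54+54+203 = 591 → 02 4f.
Outer input = (K'⊕opad) ∥ inner = 2a 5c 5c 5c 5c 5c 5c ∥ 02 4f.
Outer hash (tag): sum = 42+92+92+92+92+92+92+2+79 = 675 → 02 a3.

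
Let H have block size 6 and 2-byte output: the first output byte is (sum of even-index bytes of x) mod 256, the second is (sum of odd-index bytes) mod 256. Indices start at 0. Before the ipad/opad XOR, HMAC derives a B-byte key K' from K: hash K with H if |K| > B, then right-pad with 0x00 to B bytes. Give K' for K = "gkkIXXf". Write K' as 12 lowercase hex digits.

|K| = 7 > B = 6, so first hash the key.
H(K): even-index sum = 400 mod 256 = 144; odd-index sum = 268 mod 256 = 12 → 90 0c.
Zero-pad H(K) = 90 0c to 6 bytes: K' = 90 0c 00 00 00 00.

900c00000000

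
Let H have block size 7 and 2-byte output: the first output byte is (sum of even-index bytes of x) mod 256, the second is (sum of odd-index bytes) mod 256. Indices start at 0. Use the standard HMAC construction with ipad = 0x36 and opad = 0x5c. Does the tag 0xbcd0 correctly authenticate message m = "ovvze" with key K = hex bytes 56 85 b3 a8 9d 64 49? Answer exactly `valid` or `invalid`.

Key hex bytes 56 85 b3 a8 9d 64 49 is exactly B = 7 bytes: K' = 56 85 b3 a8 9d 64 49.
K' ⊕ ipad = 60 b3 85 9e ab 52 7f; K' ⊕ opad = 0a d9 ef f4 c1 38 15.
Inner hash: even-index sum = 767 mod 256 = 255; odd-index sum = 749 mod 256 = 237 → ff ed.
Outer hash (recomputed tag): even-index sum = 700 mod 256 = 188; odd-index sum = 772 mod 256 = 4 → bc 04.
Recomputed tag = bc04; claimed = bcd0 → mismatch.

invalid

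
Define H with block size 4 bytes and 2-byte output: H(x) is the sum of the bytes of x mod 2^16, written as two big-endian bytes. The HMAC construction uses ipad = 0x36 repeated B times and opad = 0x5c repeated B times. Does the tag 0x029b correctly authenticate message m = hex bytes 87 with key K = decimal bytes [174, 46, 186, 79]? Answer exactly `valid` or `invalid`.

valid

Key decimal bytes [174, 46, 186, 79] = ae 2e ba 4f is exactly B = 4 bytes: K' = ae 2e ba 4f.
K' ⊕ ipad = 98 18 8c 79; K' ⊕ opad = f2 72 e6 13.
Inner hash: sum = 152+24+140+121+135 = 572 → 02 3c.
Outer hash (recomputed tag): sum = 242+114+230+19+2+60 = 667 → 02 9b.
Recomputed tag = 029b; claimed = 029b → match.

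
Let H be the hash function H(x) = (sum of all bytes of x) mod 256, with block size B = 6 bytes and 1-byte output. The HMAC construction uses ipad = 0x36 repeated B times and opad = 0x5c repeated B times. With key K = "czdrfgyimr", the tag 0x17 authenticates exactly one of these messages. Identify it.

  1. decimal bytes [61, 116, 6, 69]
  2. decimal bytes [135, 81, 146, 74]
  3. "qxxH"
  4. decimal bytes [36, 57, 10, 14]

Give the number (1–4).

3

Key "czdrfgyimr" = 63 7a 64 72 66 67 79 69 6d 72 is 10 bytes > B = 6, so hash it first: H(key) = 41, then zero-pad to 6 bytes: K' = 41 00 00 00 00 00.
K' ⊕ ipad = 77 36 36 36 36 36; K' ⊕ opad = 1d 5c 5c 5c 5c 5c.
m1: inner = H(77 36 36 36 36 36 3d 74 06 45) = 81; tag = H(1d 5c 5c 5c 5c 5c 81) = 6a
m2: inner = H(77 36 36 36 36 36 87 51 92 4a) = 39; tag = H(1d 5c 5c 5c 5c 5c 39) = 22
m3: inner = H(77 36 36 36 36 36 71 78 78 48) = 2e; tag = H(1d 5c 5c 5c 5c 5c 2e) = 17 ← matches
m4: inner = H(77 36 36 36 36 36 24 39 0a 0e) = fa; tag = H(1d 5c 5c 5c 5c 5c fa) = e3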